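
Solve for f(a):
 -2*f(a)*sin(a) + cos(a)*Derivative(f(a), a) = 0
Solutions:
 f(a) = C1/cos(a)^2


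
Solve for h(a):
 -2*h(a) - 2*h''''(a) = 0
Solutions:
 h(a) = (C1*sin(sqrt(2)*a/2) + C2*cos(sqrt(2)*a/2))*exp(-sqrt(2)*a/2) + (C3*sin(sqrt(2)*a/2) + C4*cos(sqrt(2)*a/2))*exp(sqrt(2)*a/2)


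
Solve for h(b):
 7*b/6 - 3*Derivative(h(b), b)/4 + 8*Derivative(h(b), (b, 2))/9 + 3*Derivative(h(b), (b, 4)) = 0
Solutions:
 h(b) = C1 + C2*exp(b*(-(729 + sqrt(564209))^(1/3) + 32/(729 + sqrt(564209))^(1/3))/36)*sin(sqrt(3)*b*(32/(729 + sqrt(564209))^(1/3) + (729 + sqrt(564209))^(1/3))/36) + C3*exp(b*(-(729 + sqrt(564209))^(1/3) + 32/(729 + sqrt(564209))^(1/3))/36)*cos(sqrt(3)*b*(32/(729 + sqrt(564209))^(1/3) + (729 + sqrt(564209))^(1/3))/36) + C4*exp(-b*(-(729 + sqrt(564209))^(1/3) + 32/(729 + sqrt(564209))^(1/3))/18) + 7*b^2/9 + 448*b/243


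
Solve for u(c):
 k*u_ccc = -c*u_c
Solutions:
 u(c) = C1 + Integral(C2*airyai(c*(-1/k)^(1/3)) + C3*airybi(c*(-1/k)^(1/3)), c)


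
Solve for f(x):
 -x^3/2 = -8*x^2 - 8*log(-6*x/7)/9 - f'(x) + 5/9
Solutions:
 f(x) = C1 + x^4/8 - 8*x^3/3 - 8*x*log(-x)/9 + x*(-8*log(6) + 13 + 8*log(7))/9


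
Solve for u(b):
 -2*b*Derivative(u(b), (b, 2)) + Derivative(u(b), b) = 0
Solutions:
 u(b) = C1 + C2*b^(3/2)


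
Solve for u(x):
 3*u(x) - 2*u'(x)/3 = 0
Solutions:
 u(x) = C1*exp(9*x/2)


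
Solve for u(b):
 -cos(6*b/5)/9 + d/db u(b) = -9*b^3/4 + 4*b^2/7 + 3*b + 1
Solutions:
 u(b) = C1 - 9*b^4/16 + 4*b^3/21 + 3*b^2/2 + b + 5*sin(6*b/5)/54


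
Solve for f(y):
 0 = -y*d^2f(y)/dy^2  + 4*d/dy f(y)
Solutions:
 f(y) = C1 + C2*y^5


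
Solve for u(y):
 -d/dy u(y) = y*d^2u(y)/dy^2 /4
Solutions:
 u(y) = C1 + C2/y^3


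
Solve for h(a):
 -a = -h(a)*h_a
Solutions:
 h(a) = -sqrt(C1 + a^2)
 h(a) = sqrt(C1 + a^2)


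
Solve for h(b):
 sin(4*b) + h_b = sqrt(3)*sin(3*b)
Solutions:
 h(b) = C1 - sqrt(3)*cos(3*b)/3 + cos(4*b)/4


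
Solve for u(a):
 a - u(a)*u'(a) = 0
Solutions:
 u(a) = -sqrt(C1 + a^2)
 u(a) = sqrt(C1 + a^2)


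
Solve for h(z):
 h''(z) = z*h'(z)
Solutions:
 h(z) = C1 + C2*erfi(sqrt(2)*z/2)


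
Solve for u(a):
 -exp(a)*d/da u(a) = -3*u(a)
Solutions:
 u(a) = C1*exp(-3*exp(-a))


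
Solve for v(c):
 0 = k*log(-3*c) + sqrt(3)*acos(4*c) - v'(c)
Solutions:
 v(c) = C1 + c*k*(log(-c) - 1) + c*k*log(3) + sqrt(3)*(c*acos(4*c) - sqrt(1 - 16*c^2)/4)


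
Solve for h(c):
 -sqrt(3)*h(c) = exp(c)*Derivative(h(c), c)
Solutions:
 h(c) = C1*exp(sqrt(3)*exp(-c))


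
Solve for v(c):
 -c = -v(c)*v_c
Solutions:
 v(c) = -sqrt(C1 + c^2)
 v(c) = sqrt(C1 + c^2)


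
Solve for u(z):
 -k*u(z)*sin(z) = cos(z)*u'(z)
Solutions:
 u(z) = C1*exp(k*log(cos(z)))


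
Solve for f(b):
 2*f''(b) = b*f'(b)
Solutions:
 f(b) = C1 + C2*erfi(b/2)


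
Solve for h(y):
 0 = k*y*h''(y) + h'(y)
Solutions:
 h(y) = C1 + y^(((re(k) - 1)*re(k) + im(k)^2)/(re(k)^2 + im(k)^2))*(C2*sin(log(y)*Abs(im(k))/(re(k)^2 + im(k)^2)) + C3*cos(log(y)*im(k)/(re(k)^2 + im(k)^2)))


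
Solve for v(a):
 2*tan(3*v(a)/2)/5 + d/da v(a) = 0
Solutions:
 v(a) = -2*asin(C1*exp(-3*a/5))/3 + 2*pi/3
 v(a) = 2*asin(C1*exp(-3*a/5))/3


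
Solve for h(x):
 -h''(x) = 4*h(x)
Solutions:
 h(x) = C1*sin(2*x) + C2*cos(2*x)


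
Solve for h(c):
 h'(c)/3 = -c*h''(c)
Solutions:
 h(c) = C1 + C2*c^(2/3)


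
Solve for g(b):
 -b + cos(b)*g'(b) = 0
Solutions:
 g(b) = C1 + Integral(b/cos(b), b)


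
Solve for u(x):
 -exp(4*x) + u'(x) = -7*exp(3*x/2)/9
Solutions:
 u(x) = C1 - 14*exp(3*x/2)/27 + exp(4*x)/4


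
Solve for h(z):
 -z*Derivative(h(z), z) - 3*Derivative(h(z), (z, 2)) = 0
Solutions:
 h(z) = C1 + C2*erf(sqrt(6)*z/6)


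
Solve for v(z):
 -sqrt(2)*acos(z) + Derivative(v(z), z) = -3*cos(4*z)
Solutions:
 v(z) = C1 + sqrt(2)*(z*acos(z) - sqrt(1 - z^2)) - 3*sin(4*z)/4


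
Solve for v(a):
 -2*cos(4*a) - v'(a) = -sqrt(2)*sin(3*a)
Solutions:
 v(a) = C1 - sin(4*a)/2 - sqrt(2)*cos(3*a)/3


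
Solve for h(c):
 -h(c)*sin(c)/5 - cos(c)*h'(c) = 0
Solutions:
 h(c) = C1*cos(c)^(1/5)


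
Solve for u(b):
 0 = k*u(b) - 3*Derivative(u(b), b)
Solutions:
 u(b) = C1*exp(b*k/3)


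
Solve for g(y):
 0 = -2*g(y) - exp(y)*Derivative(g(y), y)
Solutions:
 g(y) = C1*exp(2*exp(-y))


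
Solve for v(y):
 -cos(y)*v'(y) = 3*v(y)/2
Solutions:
 v(y) = C1*(sin(y) - 1)^(3/4)/(sin(y) + 1)^(3/4)


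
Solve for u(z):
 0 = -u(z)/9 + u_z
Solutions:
 u(z) = C1*exp(z/9)


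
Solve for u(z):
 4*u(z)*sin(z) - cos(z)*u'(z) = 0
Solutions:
 u(z) = C1/cos(z)^4


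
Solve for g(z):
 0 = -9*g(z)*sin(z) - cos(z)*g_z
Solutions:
 g(z) = C1*cos(z)^9


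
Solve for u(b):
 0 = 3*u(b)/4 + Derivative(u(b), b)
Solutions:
 u(b) = C1*exp(-3*b/4)


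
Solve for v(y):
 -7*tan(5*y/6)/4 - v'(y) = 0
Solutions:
 v(y) = C1 + 21*log(cos(5*y/6))/10


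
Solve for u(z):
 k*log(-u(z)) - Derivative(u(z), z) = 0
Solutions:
 -li(-u(z)) = C1 + k*z


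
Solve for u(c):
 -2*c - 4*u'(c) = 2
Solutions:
 u(c) = C1 - c^2/4 - c/2


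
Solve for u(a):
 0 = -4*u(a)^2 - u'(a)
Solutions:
 u(a) = 1/(C1 + 4*a)


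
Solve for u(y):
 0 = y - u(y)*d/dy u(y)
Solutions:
 u(y) = -sqrt(C1 + y^2)
 u(y) = sqrt(C1 + y^2)


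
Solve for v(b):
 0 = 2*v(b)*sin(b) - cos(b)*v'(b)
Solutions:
 v(b) = C1/cos(b)^2


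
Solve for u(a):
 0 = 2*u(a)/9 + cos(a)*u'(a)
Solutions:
 u(a) = C1*(sin(a) - 1)^(1/9)/(sin(a) + 1)^(1/9)


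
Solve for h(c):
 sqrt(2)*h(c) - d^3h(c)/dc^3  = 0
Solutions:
 h(c) = C3*exp(2^(1/6)*c) + (C1*sin(2^(1/6)*sqrt(3)*c/2) + C2*cos(2^(1/6)*sqrt(3)*c/2))*exp(-2^(1/6)*c/2)


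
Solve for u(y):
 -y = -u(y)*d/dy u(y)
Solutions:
 u(y) = -sqrt(C1 + y^2)
 u(y) = sqrt(C1 + y^2)


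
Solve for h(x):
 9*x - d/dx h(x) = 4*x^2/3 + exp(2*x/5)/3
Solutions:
 h(x) = C1 - 4*x^3/9 + 9*x^2/2 - 5*exp(2*x/5)/6


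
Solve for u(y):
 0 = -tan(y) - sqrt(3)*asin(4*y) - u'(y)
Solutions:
 u(y) = C1 - sqrt(3)*(y*asin(4*y) + sqrt(1 - 16*y^2)/4) + log(cos(y))


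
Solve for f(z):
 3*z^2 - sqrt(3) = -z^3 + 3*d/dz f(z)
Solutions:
 f(z) = C1 + z^4/12 + z^3/3 - sqrt(3)*z/3


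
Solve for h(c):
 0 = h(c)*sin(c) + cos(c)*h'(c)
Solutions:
 h(c) = C1*cos(c)


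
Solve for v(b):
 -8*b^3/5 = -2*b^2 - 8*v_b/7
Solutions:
 v(b) = C1 + 7*b^4/20 - 7*b^3/12


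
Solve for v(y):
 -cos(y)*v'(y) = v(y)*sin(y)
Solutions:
 v(y) = C1*cos(y)


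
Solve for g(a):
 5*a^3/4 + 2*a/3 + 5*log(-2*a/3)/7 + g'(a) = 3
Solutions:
 g(a) = C1 - 5*a^4/16 - a^2/3 - 5*a*log(-a)/7 + a*(-5*log(2) + 5*log(3) + 26)/7


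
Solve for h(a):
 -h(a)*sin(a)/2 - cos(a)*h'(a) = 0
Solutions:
 h(a) = C1*sqrt(cos(a))


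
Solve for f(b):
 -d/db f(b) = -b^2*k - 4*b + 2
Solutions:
 f(b) = C1 + b^3*k/3 + 2*b^2 - 2*b


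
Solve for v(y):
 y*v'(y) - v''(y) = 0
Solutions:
 v(y) = C1 + C2*erfi(sqrt(2)*y/2)


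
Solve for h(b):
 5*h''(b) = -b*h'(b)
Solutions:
 h(b) = C1 + C2*erf(sqrt(10)*b/10)


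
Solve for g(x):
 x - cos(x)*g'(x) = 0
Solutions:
 g(x) = C1 + Integral(x/cos(x), x)


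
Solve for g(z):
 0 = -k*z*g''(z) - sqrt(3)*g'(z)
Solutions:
 g(z) = C1 + z^(((re(k) - sqrt(3))*re(k) + im(k)^2)/(re(k)^2 + im(k)^2))*(C2*sin(sqrt(3)*log(z)*Abs(im(k))/(re(k)^2 + im(k)^2)) + C3*cos(sqrt(3)*log(z)*im(k)/(re(k)^2 + im(k)^2)))


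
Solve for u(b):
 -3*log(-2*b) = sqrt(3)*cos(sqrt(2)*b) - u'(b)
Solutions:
 u(b) = C1 + 3*b*log(-b) - 3*b + 3*b*log(2) + sqrt(6)*sin(sqrt(2)*b)/2


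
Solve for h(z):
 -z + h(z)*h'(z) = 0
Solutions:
 h(z) = -sqrt(C1 + z^2)
 h(z) = sqrt(C1 + z^2)


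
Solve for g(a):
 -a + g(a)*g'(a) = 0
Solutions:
 g(a) = -sqrt(C1 + a^2)
 g(a) = sqrt(C1 + a^2)


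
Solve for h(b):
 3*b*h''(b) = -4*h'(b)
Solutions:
 h(b) = C1 + C2/b^(1/3)


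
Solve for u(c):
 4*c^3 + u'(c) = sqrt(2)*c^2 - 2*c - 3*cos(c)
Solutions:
 u(c) = C1 - c^4 + sqrt(2)*c^3/3 - c^2 - 3*sin(c)


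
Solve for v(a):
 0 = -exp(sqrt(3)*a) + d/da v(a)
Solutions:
 v(a) = C1 + sqrt(3)*exp(sqrt(3)*a)/3


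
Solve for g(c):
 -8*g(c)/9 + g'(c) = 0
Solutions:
 g(c) = C1*exp(8*c/9)


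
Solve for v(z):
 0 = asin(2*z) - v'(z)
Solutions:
 v(z) = C1 + z*asin(2*z) + sqrt(1 - 4*z^2)/2


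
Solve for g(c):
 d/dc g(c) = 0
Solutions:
 g(c) = C1


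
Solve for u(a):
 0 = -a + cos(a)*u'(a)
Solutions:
 u(a) = C1 + Integral(a/cos(a), a)


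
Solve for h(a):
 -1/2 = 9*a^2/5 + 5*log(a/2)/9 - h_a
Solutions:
 h(a) = C1 + 3*a^3/5 + 5*a*log(a)/9 - 5*a*log(2)/9 - a/18


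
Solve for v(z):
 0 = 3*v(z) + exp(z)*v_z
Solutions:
 v(z) = C1*exp(3*exp(-z))


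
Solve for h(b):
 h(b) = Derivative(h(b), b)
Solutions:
 h(b) = C1*exp(b)


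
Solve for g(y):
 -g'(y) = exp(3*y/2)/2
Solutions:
 g(y) = C1 - exp(3*y/2)/3


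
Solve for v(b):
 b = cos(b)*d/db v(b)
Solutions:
 v(b) = C1 + Integral(b/cos(b), b)


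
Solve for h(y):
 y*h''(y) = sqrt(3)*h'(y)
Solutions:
 h(y) = C1 + C2*y^(1 + sqrt(3))


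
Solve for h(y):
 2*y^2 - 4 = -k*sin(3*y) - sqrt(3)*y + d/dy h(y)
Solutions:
 h(y) = C1 - k*cos(3*y)/3 + 2*y^3/3 + sqrt(3)*y^2/2 - 4*y


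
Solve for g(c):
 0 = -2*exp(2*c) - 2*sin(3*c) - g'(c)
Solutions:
 g(c) = C1 - exp(2*c) + 2*cos(3*c)/3


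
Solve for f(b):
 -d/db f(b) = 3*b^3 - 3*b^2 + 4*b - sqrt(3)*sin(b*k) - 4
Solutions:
 f(b) = C1 - 3*b^4/4 + b^3 - 2*b^2 + 4*b - sqrt(3)*cos(b*k)/k


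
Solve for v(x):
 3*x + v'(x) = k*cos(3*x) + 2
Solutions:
 v(x) = C1 + k*sin(3*x)/3 - 3*x^2/2 + 2*x


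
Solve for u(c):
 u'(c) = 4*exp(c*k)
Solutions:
 u(c) = C1 + 4*exp(c*k)/k


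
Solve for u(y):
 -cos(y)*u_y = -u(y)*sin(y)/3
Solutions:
 u(y) = C1/cos(y)^(1/3)


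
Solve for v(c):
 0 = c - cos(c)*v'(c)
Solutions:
 v(c) = C1 + Integral(c/cos(c), c)


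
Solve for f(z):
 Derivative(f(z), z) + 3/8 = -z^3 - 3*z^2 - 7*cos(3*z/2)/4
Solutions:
 f(z) = C1 - z^4/4 - z^3 - 3*z/8 - 7*sin(3*z/2)/6


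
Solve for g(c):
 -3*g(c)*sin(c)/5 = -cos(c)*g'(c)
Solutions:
 g(c) = C1/cos(c)^(3/5)


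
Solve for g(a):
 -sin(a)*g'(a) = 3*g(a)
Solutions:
 g(a) = C1*(cos(a) + 1)^(3/2)/(cos(a) - 1)^(3/2)


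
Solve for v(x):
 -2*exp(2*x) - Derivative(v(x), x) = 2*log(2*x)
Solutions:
 v(x) = C1 - 2*x*log(x) + 2*x*(1 - log(2)) - exp(2*x)


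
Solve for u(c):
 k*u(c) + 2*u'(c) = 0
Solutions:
 u(c) = C1*exp(-c*k/2)


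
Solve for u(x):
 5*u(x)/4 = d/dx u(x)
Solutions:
 u(x) = C1*exp(5*x/4)


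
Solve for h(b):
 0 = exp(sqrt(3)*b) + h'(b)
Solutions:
 h(b) = C1 - sqrt(3)*exp(sqrt(3)*b)/3


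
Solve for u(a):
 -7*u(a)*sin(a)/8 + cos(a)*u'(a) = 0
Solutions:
 u(a) = C1/cos(a)^(7/8)


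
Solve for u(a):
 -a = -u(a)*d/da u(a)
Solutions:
 u(a) = -sqrt(C1 + a^2)
 u(a) = sqrt(C1 + a^2)


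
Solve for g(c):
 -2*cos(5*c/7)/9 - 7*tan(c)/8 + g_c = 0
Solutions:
 g(c) = C1 - 7*log(cos(c))/8 + 14*sin(5*c/7)/45


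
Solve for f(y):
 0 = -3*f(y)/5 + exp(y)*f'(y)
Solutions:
 f(y) = C1*exp(-3*exp(-y)/5)


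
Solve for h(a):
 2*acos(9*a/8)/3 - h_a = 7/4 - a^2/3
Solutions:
 h(a) = C1 + a^3/9 + 2*a*acos(9*a/8)/3 - 7*a/4 - 2*sqrt(64 - 81*a^2)/27


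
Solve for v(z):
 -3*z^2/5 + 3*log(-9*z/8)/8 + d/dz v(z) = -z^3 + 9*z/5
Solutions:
 v(z) = C1 - z^4/4 + z^3/5 + 9*z^2/10 - 3*z*log(-z)/8 + 3*z*(-2*log(3) + 1 + 3*log(2))/8


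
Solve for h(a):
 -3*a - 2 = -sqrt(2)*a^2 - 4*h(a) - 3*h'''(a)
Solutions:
 h(a) = C3*exp(-6^(2/3)*a/3) - sqrt(2)*a^2/4 + 3*a/4 + (C1*sin(2^(2/3)*3^(1/6)*a/2) + C2*cos(2^(2/3)*3^(1/6)*a/2))*exp(6^(2/3)*a/6) + 1/2


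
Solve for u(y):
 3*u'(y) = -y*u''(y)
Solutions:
 u(y) = C1 + C2/y^2


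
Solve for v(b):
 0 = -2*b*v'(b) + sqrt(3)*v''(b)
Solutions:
 v(b) = C1 + C2*erfi(3^(3/4)*b/3)


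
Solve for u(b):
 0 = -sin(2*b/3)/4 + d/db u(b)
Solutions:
 u(b) = C1 - 3*cos(2*b/3)/8


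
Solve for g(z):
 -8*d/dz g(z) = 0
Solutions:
 g(z) = C1


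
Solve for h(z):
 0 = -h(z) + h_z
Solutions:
 h(z) = C1*exp(z)


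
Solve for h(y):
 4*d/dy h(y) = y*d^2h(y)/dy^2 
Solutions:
 h(y) = C1 + C2*y^5


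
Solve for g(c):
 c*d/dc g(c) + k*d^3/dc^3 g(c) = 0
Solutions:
 g(c) = C1 + Integral(C2*airyai(c*(-1/k)^(1/3)) + C3*airybi(c*(-1/k)^(1/3)), c)


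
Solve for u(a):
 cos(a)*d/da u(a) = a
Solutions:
 u(a) = C1 + Integral(a/cos(a), a)


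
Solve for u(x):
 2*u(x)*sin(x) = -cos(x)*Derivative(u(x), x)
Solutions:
 u(x) = C1*cos(x)^2


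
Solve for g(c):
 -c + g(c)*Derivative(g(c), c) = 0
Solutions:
 g(c) = -sqrt(C1 + c^2)
 g(c) = sqrt(C1 + c^2)


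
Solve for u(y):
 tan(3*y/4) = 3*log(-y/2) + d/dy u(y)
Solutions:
 u(y) = C1 - 3*y*log(-y) + 3*y*log(2) + 3*y - 4*log(cos(3*y/4))/3


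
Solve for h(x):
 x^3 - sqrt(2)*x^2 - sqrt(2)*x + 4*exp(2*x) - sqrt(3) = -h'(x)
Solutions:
 h(x) = C1 - x^4/4 + sqrt(2)*x^3/3 + sqrt(2)*x^2/2 + sqrt(3)*x - 2*exp(2*x)


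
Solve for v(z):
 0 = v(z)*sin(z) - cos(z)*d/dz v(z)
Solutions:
 v(z) = C1/cos(z)


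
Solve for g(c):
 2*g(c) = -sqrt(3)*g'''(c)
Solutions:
 g(c) = C3*exp(-2^(1/3)*3^(5/6)*c/3) + (C1*sin(6^(1/3)*c/2) + C2*cos(6^(1/3)*c/2))*exp(2^(1/3)*3^(5/6)*c/6)


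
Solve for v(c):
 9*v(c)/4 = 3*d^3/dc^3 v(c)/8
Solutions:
 v(c) = C3*exp(6^(1/3)*c) + (C1*sin(2^(1/3)*3^(5/6)*c/2) + C2*cos(2^(1/3)*3^(5/6)*c/2))*exp(-6^(1/3)*c/2)


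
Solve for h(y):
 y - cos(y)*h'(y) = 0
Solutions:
 h(y) = C1 + Integral(y/cos(y), y)


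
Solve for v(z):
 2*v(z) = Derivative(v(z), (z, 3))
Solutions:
 v(z) = C3*exp(2^(1/3)*z) + (C1*sin(2^(1/3)*sqrt(3)*z/2) + C2*cos(2^(1/3)*sqrt(3)*z/2))*exp(-2^(1/3)*z/2)


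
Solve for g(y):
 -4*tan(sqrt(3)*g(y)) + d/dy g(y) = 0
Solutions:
 g(y) = sqrt(3)*(pi - asin(C1*exp(4*sqrt(3)*y)))/3
 g(y) = sqrt(3)*asin(C1*exp(4*sqrt(3)*y))/3


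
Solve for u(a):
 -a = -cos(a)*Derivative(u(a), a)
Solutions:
 u(a) = C1 + Integral(a/cos(a), a)


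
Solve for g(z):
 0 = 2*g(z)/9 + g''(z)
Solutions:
 g(z) = C1*sin(sqrt(2)*z/3) + C2*cos(sqrt(2)*z/3)


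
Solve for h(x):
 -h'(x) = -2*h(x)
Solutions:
 h(x) = C1*exp(2*x)


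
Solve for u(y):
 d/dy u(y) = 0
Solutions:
 u(y) = C1


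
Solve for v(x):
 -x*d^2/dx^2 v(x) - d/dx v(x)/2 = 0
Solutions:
 v(x) = C1 + C2*sqrt(x)


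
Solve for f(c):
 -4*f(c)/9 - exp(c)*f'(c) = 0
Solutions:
 f(c) = C1*exp(4*exp(-c)/9)


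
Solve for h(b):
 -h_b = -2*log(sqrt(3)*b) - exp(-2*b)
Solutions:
 h(b) = C1 + 2*b*log(b) + b*(-2 + log(3)) - exp(-2*b)/2


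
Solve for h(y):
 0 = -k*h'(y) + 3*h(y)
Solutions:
 h(y) = C1*exp(3*y/k)


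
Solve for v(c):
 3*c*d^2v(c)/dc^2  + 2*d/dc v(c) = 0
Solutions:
 v(c) = C1 + C2*c^(1/3)


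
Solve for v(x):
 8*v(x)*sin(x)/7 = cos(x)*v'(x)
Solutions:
 v(x) = C1/cos(x)^(8/7)


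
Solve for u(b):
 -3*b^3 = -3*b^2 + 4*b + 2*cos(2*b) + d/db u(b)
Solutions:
 u(b) = C1 - 3*b^4/4 + b^3 - 2*b^2 - sin(2*b)


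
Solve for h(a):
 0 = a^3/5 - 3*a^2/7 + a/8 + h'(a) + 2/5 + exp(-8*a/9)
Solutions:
 h(a) = C1 - a^4/20 + a^3/7 - a^2/16 - 2*a/5 + 9*exp(-8*a/9)/8


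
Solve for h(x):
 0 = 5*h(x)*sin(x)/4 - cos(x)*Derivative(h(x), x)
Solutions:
 h(x) = C1/cos(x)^(5/4)


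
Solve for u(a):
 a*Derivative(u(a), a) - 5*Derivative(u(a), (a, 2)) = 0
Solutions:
 u(a) = C1 + C2*erfi(sqrt(10)*a/10)


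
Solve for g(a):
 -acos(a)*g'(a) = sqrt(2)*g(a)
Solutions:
 g(a) = C1*exp(-sqrt(2)*Integral(1/acos(a), a))


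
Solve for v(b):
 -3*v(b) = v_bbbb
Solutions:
 v(b) = (C1*sin(sqrt(2)*3^(1/4)*b/2) + C2*cos(sqrt(2)*3^(1/4)*b/2))*exp(-sqrt(2)*3^(1/4)*b/2) + (C3*sin(sqrt(2)*3^(1/4)*b/2) + C4*cos(sqrt(2)*3^(1/4)*b/2))*exp(sqrt(2)*3^(1/4)*b/2)


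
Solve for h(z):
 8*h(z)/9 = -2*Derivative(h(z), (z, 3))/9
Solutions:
 h(z) = C3*exp(-2^(2/3)*z) + (C1*sin(2^(2/3)*sqrt(3)*z/2) + C2*cos(2^(2/3)*sqrt(3)*z/2))*exp(2^(2/3)*z/2)


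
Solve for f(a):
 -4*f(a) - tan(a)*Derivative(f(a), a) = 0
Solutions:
 f(a) = C1/sin(a)^4


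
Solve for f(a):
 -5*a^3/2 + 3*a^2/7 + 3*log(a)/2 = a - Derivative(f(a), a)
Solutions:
 f(a) = C1 + 5*a^4/8 - a^3/7 + a^2/2 - 3*a*log(a)/2 + 3*a/2


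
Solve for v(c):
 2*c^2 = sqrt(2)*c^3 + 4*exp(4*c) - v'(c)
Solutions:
 v(c) = C1 + sqrt(2)*c^4/4 - 2*c^3/3 + exp(4*c)


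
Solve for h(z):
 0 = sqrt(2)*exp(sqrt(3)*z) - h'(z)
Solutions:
 h(z) = C1 + sqrt(6)*exp(sqrt(3)*z)/3


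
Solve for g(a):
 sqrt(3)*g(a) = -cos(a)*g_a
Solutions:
 g(a) = C1*(sin(a) - 1)^(sqrt(3)/2)/(sin(a) + 1)^(sqrt(3)/2)


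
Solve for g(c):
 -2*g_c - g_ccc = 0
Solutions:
 g(c) = C1 + C2*sin(sqrt(2)*c) + C3*cos(sqrt(2)*c)


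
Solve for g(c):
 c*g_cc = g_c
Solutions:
 g(c) = C1 + C2*c^2


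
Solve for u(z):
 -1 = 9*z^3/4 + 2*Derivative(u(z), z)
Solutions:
 u(z) = C1 - 9*z^4/32 - z/2


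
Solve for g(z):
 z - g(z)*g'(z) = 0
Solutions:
 g(z) = -sqrt(C1 + z^2)
 g(z) = sqrt(C1 + z^2)


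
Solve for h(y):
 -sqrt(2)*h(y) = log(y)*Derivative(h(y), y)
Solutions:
 h(y) = C1*exp(-sqrt(2)*li(y))


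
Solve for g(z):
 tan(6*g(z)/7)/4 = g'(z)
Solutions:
 g(z) = -7*asin(C1*exp(3*z/14))/6 + 7*pi/6
 g(z) = 7*asin(C1*exp(3*z/14))/6


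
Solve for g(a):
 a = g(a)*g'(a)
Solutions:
 g(a) = -sqrt(C1 + a^2)
 g(a) = sqrt(C1 + a^2)


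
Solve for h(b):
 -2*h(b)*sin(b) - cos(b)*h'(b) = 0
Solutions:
 h(b) = C1*cos(b)^2


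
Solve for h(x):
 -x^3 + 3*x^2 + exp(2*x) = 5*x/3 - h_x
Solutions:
 h(x) = C1 + x^4/4 - x^3 + 5*x^2/6 - exp(2*x)/2


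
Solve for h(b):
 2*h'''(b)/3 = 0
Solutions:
 h(b) = C1 + C2*b + C3*b^2


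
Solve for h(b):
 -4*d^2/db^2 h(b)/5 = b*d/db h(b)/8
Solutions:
 h(b) = C1 + C2*erf(sqrt(5)*b/8)


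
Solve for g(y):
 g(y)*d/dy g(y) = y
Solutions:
 g(y) = -sqrt(C1 + y^2)
 g(y) = sqrt(C1 + y^2)


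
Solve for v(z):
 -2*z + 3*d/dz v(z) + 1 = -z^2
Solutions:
 v(z) = C1 - z^3/9 + z^2/3 - z/3


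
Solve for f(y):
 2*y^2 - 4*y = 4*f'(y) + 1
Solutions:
 f(y) = C1 + y^3/6 - y^2/2 - y/4


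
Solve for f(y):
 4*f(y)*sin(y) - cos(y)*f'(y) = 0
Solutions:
 f(y) = C1/cos(y)^4


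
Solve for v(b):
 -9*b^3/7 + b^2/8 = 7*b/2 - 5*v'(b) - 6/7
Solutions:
 v(b) = C1 + 9*b^4/140 - b^3/120 + 7*b^2/20 - 6*b/35


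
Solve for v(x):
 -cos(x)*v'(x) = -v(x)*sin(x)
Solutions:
 v(x) = C1/cos(x)


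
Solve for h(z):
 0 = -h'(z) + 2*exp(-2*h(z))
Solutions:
 h(z) = log(-sqrt(C1 + 4*z))
 h(z) = log(C1 + 4*z)/2


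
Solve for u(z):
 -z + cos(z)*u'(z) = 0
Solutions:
 u(z) = C1 + Integral(z/cos(z), z)


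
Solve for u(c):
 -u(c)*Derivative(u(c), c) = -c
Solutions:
 u(c) = -sqrt(C1 + c^2)
 u(c) = sqrt(C1 + c^2)


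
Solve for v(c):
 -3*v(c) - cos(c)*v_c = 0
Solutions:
 v(c) = C1*(sin(c) - 1)^(3/2)/(sin(c) + 1)^(3/2)


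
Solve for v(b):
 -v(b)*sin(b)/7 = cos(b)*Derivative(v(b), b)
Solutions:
 v(b) = C1*cos(b)^(1/7)


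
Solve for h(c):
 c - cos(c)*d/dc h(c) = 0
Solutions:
 h(c) = C1 + Integral(c/cos(c), c)


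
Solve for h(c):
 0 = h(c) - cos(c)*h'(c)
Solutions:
 h(c) = C1*sqrt(sin(c) + 1)/sqrt(sin(c) - 1)


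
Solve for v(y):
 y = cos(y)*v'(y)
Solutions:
 v(y) = C1 + Integral(y/cos(y), y)


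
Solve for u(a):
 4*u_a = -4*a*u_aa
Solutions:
 u(a) = C1 + C2*log(a)


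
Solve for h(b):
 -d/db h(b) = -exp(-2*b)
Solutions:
 h(b) = C1 - exp(-2*b)/2


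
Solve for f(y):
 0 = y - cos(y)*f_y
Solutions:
 f(y) = C1 + Integral(y/cos(y), y)


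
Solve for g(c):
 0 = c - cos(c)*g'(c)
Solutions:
 g(c) = C1 + Integral(c/cos(c), c)


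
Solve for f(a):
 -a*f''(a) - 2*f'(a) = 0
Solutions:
 f(a) = C1 + C2/a


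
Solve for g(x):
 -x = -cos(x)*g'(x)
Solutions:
 g(x) = C1 + Integral(x/cos(x), x)


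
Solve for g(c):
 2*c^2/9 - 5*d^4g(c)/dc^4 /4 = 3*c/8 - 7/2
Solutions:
 g(c) = C1 + C2*c + C3*c^2 + C4*c^3 + c^6/2025 - c^5/400 + 7*c^4/60


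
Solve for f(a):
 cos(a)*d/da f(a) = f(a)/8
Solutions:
 f(a) = C1*(sin(a) + 1)^(1/16)/(sin(a) - 1)^(1/16)


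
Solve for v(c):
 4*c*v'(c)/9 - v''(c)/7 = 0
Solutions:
 v(c) = C1 + C2*erfi(sqrt(14)*c/3)


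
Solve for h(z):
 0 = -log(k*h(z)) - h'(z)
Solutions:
 li(k*h(z))/k = C1 - z


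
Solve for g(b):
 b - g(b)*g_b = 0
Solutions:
 g(b) = -sqrt(C1 + b^2)
 g(b) = sqrt(C1 + b^2)


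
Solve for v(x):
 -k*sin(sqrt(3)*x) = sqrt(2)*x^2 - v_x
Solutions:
 v(x) = C1 - sqrt(3)*k*cos(sqrt(3)*x)/3 + sqrt(2)*x^3/3


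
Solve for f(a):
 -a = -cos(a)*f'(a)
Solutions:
 f(a) = C1 + Integral(a/cos(a), a)


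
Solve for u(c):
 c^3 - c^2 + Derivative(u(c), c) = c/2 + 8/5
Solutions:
 u(c) = C1 - c^4/4 + c^3/3 + c^2/4 + 8*c/5


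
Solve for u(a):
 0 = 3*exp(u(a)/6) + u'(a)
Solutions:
 u(a) = 6*log(1/(C1 + 3*a)) + 6*log(6)


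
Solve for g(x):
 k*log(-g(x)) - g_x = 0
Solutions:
 -li(-g(x)) = C1 + k*x


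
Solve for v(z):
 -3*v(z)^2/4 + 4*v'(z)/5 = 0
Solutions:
 v(z) = -16/(C1 + 15*z)


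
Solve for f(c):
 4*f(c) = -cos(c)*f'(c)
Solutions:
 f(c) = C1*(sin(c)^2 - 2*sin(c) + 1)/(sin(c)^2 + 2*sin(c) + 1)


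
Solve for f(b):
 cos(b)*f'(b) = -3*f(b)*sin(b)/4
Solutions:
 f(b) = C1*cos(b)^(3/4)


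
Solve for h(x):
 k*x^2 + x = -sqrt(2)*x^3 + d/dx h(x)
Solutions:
 h(x) = C1 + k*x^3/3 + sqrt(2)*x^4/4 + x^2/2


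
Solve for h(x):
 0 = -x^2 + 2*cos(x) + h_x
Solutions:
 h(x) = C1 + x^3/3 - 2*sin(x)


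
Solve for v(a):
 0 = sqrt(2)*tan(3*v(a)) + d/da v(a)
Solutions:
 v(a) = -asin(C1*exp(-3*sqrt(2)*a))/3 + pi/3
 v(a) = asin(C1*exp(-3*sqrt(2)*a))/3


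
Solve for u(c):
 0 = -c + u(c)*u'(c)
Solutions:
 u(c) = -sqrt(C1 + c^2)
 u(c) = sqrt(C1 + c^2)


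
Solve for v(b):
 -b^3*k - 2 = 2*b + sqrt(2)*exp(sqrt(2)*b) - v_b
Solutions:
 v(b) = C1 + b^4*k/4 + b^2 + 2*b + exp(sqrt(2)*b)


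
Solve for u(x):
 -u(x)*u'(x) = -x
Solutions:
 u(x) = -sqrt(C1 + x^2)
 u(x) = sqrt(C1 + x^2)


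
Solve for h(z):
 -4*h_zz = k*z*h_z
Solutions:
 h(z) = Piecewise((-sqrt(2)*sqrt(pi)*C1*erf(sqrt(2)*sqrt(k)*z/4)/sqrt(k) - C2, (k > 0) | (k < 0)), (-C1*z - C2, True))


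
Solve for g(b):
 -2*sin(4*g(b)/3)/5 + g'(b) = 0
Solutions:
 -2*b/5 + 3*log(cos(4*g(b)/3) - 1)/8 - 3*log(cos(4*g(b)/3) + 1)/8 = C1


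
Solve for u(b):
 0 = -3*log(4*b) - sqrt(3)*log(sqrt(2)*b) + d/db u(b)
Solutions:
 u(b) = C1 + sqrt(3)*b*log(b) + 3*b*log(b) - 3*b - sqrt(3)*b + b*log(2^(sqrt(3)/2 + 6))


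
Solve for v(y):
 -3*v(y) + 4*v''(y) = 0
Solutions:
 v(y) = C1*exp(-sqrt(3)*y/2) + C2*exp(sqrt(3)*y/2)


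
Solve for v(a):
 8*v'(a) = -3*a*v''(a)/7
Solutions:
 v(a) = C1 + C2/a^(53/3)


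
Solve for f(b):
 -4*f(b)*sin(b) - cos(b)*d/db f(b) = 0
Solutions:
 f(b) = C1*cos(b)^4


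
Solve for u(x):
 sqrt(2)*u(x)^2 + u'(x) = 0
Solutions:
 u(x) = 1/(C1 + sqrt(2)*x)


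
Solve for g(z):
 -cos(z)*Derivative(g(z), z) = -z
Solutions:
 g(z) = C1 + Integral(z/cos(z), z)


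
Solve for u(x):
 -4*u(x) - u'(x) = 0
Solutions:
 u(x) = C1*exp(-4*x)


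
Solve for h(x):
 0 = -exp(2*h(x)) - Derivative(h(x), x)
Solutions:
 h(x) = log(-sqrt(-1/(C1 - x))) - log(2)/2
 h(x) = log(-1/(C1 - x))/2 - log(2)/2


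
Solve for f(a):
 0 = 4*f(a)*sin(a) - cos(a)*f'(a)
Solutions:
 f(a) = C1/cos(a)^4


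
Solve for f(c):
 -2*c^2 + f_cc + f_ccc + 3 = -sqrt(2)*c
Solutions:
 f(c) = C1 + C2*c + C3*exp(-c) + c^4/6 + c^3*(-4 - sqrt(2))/6 + c^2*(1 + sqrt(2))/2


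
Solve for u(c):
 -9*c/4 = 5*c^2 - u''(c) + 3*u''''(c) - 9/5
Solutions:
 u(c) = C1 + C2*c + C3*exp(-sqrt(3)*c/3) + C4*exp(sqrt(3)*c/3) + 5*c^4/12 + 3*c^3/8 + 141*c^2/10


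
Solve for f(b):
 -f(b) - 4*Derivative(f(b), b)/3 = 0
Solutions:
 f(b) = C1*exp(-3*b/4)


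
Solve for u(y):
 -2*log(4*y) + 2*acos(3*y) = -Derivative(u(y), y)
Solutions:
 u(y) = C1 + 2*y*log(y) - 2*y*acos(3*y) - 2*y + 4*y*log(2) + 2*sqrt(1 - 9*y^2)/3


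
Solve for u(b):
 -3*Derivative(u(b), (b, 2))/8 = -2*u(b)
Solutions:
 u(b) = C1*exp(-4*sqrt(3)*b/3) + C2*exp(4*sqrt(3)*b/3)


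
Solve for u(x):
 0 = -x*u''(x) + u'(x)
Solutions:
 u(x) = C1 + C2*x^2


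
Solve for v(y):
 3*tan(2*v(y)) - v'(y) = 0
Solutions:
 v(y) = -asin(C1*exp(6*y))/2 + pi/2
 v(y) = asin(C1*exp(6*y))/2


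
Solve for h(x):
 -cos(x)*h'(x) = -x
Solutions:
 h(x) = C1 + Integral(x/cos(x), x)


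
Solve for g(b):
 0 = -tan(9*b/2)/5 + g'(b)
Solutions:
 g(b) = C1 - 2*log(cos(9*b/2))/45


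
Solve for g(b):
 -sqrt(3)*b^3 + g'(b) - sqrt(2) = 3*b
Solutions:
 g(b) = C1 + sqrt(3)*b^4/4 + 3*b^2/2 + sqrt(2)*b


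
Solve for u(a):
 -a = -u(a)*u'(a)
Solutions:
 u(a) = -sqrt(C1 + a^2)
 u(a) = sqrt(C1 + a^2)


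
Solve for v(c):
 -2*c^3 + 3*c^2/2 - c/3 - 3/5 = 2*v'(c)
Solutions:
 v(c) = C1 - c^4/4 + c^3/4 - c^2/12 - 3*c/10


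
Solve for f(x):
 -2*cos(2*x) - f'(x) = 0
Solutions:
 f(x) = C1 - sin(2*x)


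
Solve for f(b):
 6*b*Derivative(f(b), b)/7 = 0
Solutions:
 f(b) = C1


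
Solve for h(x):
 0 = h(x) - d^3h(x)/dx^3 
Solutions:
 h(x) = C3*exp(x) + (C1*sin(sqrt(3)*x/2) + C2*cos(sqrt(3)*x/2))*exp(-x/2)


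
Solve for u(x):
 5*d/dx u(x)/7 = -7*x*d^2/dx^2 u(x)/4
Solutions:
 u(x) = C1 + C2*x^(29/49)


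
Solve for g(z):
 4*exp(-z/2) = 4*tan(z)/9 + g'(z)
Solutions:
 g(z) = C1 - 2*log(tan(z)^2 + 1)/9 - 8*exp(-z/2)


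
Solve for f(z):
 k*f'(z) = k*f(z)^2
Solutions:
 f(z) = -1/(C1 + z)


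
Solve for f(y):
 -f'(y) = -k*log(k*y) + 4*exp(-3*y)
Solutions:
 f(y) = C1 + k*y*log(k*y) - k*y + 4*exp(-3*y)/3


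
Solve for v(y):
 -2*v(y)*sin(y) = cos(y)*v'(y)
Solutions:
 v(y) = C1*cos(y)^2


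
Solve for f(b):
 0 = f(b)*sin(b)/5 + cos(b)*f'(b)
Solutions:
 f(b) = C1*cos(b)^(1/5)


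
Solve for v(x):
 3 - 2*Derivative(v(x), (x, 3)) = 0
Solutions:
 v(x) = C1 + C2*x + C3*x^2 + x^3/4


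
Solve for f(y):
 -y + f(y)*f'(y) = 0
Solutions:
 f(y) = -sqrt(C1 + y^2)
 f(y) = sqrt(C1 + y^2)


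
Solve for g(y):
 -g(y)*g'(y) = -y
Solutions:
 g(y) = -sqrt(C1 + y^2)
 g(y) = sqrt(C1 + y^2)


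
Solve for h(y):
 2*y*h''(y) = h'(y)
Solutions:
 h(y) = C1 + C2*y^(3/2)


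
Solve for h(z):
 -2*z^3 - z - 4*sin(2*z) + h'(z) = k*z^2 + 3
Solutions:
 h(z) = C1 + k*z^3/3 + z^4/2 + z^2/2 + 3*z - 2*cos(2*z)


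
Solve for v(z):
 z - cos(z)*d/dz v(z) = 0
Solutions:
 v(z) = C1 + Integral(z/cos(z), z)


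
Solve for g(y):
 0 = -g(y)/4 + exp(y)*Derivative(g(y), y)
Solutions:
 g(y) = C1*exp(-exp(-y)/4)


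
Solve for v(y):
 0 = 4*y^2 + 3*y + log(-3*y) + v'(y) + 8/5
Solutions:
 v(y) = C1 - 4*y^3/3 - 3*y^2/2 - y*log(-y) + y*(-log(3) - 3/5)


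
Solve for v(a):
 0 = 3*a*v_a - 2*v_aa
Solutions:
 v(a) = C1 + C2*erfi(sqrt(3)*a/2)


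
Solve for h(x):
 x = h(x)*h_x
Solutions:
 h(x) = -sqrt(C1 + x^2)
 h(x) = sqrt(C1 + x^2)


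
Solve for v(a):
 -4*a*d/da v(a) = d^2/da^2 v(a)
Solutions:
 v(a) = C1 + C2*erf(sqrt(2)*a)


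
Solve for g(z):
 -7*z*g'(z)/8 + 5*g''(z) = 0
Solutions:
 g(z) = C1 + C2*erfi(sqrt(35)*z/20)


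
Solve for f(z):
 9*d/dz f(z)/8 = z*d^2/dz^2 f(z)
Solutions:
 f(z) = C1 + C2*z^(17/8)


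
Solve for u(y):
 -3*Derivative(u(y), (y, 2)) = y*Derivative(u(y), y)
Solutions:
 u(y) = C1 + C2*erf(sqrt(6)*y/6)


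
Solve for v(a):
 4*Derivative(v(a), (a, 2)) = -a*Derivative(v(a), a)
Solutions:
 v(a) = C1 + C2*erf(sqrt(2)*a/4)


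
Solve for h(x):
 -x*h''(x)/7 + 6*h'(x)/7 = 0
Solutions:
 h(x) = C1 + C2*x^7


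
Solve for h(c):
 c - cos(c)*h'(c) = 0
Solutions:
 h(c) = C1 + Integral(c/cos(c), c)


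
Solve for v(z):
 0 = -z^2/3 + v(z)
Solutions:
 v(z) = z^2/3


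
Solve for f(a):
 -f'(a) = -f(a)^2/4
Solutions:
 f(a) = -4/(C1 + a)


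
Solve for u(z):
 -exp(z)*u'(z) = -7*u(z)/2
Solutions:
 u(z) = C1*exp(-7*exp(-z)/2)


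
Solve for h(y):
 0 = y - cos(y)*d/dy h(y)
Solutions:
 h(y) = C1 + Integral(y/cos(y), y)


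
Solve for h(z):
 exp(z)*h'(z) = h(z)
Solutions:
 h(z) = C1*exp(-exp(-z))


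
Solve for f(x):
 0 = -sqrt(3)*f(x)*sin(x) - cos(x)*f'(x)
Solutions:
 f(x) = C1*cos(x)^(sqrt(3))


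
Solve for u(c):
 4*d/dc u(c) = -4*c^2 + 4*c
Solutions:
 u(c) = C1 - c^3/3 + c^2/2


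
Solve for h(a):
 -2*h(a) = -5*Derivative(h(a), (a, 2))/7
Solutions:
 h(a) = C1*exp(-sqrt(70)*a/5) + C2*exp(sqrt(70)*a/5)


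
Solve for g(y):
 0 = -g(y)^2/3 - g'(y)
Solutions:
 g(y) = 3/(C1 + y)


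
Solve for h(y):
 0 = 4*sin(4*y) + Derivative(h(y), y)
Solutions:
 h(y) = C1 + cos(4*y)


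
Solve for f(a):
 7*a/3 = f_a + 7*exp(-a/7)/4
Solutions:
 f(a) = C1 + 7*a^2/6 + 49*exp(-a/7)/4


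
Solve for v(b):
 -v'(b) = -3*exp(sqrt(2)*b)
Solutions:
 v(b) = C1 + 3*sqrt(2)*exp(sqrt(2)*b)/2


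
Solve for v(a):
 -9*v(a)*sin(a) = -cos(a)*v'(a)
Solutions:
 v(a) = C1/cos(a)^9


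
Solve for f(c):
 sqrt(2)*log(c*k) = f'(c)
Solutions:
 f(c) = C1 + sqrt(2)*c*log(c*k) - sqrt(2)*c


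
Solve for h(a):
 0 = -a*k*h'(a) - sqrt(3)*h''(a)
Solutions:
 h(a) = Piecewise((-sqrt(2)*3^(1/4)*sqrt(pi)*C1*erf(sqrt(2)*3^(3/4)*a*sqrt(k)/6)/(2*sqrt(k)) - C2, (k > 0) | (k < 0)), (-C1*a - C2, True))


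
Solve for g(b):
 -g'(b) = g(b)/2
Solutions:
 g(b) = C1*exp(-b/2)


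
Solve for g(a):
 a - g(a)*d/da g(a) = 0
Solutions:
 g(a) = -sqrt(C1 + a^2)
 g(a) = sqrt(C1 + a^2)


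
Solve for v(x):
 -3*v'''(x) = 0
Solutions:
 v(x) = C1 + C2*x + C3*x^2


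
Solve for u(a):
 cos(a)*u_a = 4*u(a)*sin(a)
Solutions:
 u(a) = C1/cos(a)^4


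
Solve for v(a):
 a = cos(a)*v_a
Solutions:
 v(a) = C1 + Integral(a/cos(a), a)


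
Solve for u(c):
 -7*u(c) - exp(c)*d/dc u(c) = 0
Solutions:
 u(c) = C1*exp(7*exp(-c))


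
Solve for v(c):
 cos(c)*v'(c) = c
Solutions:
 v(c) = C1 + Integral(c/cos(c), c)


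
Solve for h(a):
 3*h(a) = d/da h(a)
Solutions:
 h(a) = C1*exp(3*a)


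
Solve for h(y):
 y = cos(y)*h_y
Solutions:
 h(y) = C1 + Integral(y/cos(y), y)


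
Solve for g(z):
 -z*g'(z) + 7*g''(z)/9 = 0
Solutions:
 g(z) = C1 + C2*erfi(3*sqrt(14)*z/14)


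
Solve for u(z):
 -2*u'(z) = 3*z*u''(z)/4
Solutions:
 u(z) = C1 + C2/z^(5/3)


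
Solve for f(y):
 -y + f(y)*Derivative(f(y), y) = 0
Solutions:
 f(y) = -sqrt(C1 + y^2)
 f(y) = sqrt(C1 + y^2)


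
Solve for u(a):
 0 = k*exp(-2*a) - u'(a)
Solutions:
 u(a) = C1 - k*exp(-2*a)/2


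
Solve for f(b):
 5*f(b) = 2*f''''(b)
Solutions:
 f(b) = C1*exp(-2^(3/4)*5^(1/4)*b/2) + C2*exp(2^(3/4)*5^(1/4)*b/2) + C3*sin(2^(3/4)*5^(1/4)*b/2) + C4*cos(2^(3/4)*5^(1/4)*b/2)


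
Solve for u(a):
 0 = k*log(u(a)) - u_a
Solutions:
 li(u(a)) = C1 + a*k


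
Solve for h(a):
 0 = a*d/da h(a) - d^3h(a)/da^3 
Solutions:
 h(a) = C1 + Integral(C2*airyai(a) + C3*airybi(a), a)


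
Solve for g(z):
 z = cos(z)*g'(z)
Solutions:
 g(z) = C1 + Integral(z/cos(z), z)


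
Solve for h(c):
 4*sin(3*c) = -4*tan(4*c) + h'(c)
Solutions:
 h(c) = C1 - log(cos(4*c)) - 4*cos(3*c)/3


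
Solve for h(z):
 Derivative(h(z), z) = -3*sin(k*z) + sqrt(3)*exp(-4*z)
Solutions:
 h(z) = C1 - sqrt(3)*exp(-4*z)/4 + 3*cos(k*z)/k


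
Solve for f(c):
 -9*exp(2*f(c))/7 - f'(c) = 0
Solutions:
 f(c) = log(-sqrt(1/(C1 + 9*c))) - log(2) + log(14)/2
 f(c) = log(1/(C1 + 9*c))/2 - log(2) + log(14)/2


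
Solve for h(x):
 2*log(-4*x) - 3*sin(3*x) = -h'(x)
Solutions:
 h(x) = C1 - 2*x*log(-x) - 4*x*log(2) + 2*x - cos(3*x)


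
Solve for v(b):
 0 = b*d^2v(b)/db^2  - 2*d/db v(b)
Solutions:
 v(b) = C1 + C2*b^3


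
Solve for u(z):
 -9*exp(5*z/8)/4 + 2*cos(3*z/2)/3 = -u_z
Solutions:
 u(z) = C1 + 18*exp(5*z/8)/5 - 4*sin(3*z/2)/9


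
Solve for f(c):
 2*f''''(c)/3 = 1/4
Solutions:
 f(c) = C1 + C2*c + C3*c^2 + C4*c^3 + c^4/64


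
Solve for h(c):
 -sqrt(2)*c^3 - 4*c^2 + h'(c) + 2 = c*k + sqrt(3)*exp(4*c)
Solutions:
 h(c) = C1 + sqrt(2)*c^4/4 + 4*c^3/3 + c^2*k/2 - 2*c + sqrt(3)*exp(4*c)/4


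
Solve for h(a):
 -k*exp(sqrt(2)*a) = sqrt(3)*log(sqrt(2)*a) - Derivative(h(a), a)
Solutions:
 h(a) = C1 + sqrt(3)*a*log(a) + sqrt(3)*a*(-1 + log(2)/2) + sqrt(2)*k*exp(sqrt(2)*a)/2


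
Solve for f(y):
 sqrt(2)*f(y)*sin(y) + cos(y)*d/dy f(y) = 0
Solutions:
 f(y) = C1*cos(y)^(sqrt(2))


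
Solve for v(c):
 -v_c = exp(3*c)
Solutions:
 v(c) = C1 - exp(3*c)/3


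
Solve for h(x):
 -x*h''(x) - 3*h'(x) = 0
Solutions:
 h(x) = C1 + C2/x^2


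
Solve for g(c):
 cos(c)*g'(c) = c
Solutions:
 g(c) = C1 + Integral(c/cos(c), c)


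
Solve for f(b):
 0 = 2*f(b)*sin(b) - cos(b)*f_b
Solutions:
 f(b) = C1/cos(b)^2


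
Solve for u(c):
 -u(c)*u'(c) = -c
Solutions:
 u(c) = -sqrt(C1 + c^2)
 u(c) = sqrt(C1 + c^2)


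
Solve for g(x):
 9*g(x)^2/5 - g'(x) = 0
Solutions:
 g(x) = -5/(C1 + 9*x)


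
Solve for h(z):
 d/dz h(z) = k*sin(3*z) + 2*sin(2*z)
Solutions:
 h(z) = C1 - k*cos(3*z)/3 - cos(2*z)


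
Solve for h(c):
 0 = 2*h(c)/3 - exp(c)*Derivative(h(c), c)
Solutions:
 h(c) = C1*exp(-2*exp(-c)/3)


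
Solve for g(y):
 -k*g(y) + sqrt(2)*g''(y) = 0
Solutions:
 g(y) = C1*exp(-2^(3/4)*sqrt(k)*y/2) + C2*exp(2^(3/4)*sqrt(k)*y/2)


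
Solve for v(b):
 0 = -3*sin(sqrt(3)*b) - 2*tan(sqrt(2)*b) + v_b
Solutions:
 v(b) = C1 - sqrt(2)*log(cos(sqrt(2)*b)) - sqrt(3)*cos(sqrt(3)*b)


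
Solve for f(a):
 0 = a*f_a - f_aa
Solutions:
 f(a) = C1 + C2*erfi(sqrt(2)*a/2)


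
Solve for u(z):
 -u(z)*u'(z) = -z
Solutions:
 u(z) = -sqrt(C1 + z^2)
 u(z) = sqrt(C1 + z^2)


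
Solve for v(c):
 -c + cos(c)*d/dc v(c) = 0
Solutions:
 v(c) = C1 + Integral(c/cos(c), c)


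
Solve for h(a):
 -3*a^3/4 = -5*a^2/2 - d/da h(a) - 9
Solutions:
 h(a) = C1 + 3*a^4/16 - 5*a^3/6 - 9*a


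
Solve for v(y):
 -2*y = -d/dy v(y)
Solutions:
 v(y) = C1 + y^2


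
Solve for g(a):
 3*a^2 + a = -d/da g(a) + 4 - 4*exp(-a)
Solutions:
 g(a) = C1 - a^3 - a^2/2 + 4*a + 4*exp(-a)


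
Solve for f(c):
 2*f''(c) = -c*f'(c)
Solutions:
 f(c) = C1 + C2*erf(c/2)


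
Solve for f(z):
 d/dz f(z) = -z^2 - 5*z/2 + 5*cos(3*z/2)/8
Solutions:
 f(z) = C1 - z^3/3 - 5*z^2/4 + 5*sin(3*z/2)/12


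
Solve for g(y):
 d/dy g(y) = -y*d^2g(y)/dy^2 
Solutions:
 g(y) = C1 + C2*log(y)


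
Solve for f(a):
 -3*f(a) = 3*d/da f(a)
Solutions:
 f(a) = C1*exp(-a)


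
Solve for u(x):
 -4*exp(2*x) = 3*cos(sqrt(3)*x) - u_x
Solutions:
 u(x) = C1 + 2*exp(2*x) + sqrt(3)*sin(sqrt(3)*x)


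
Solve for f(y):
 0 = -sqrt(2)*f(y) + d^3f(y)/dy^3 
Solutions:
 f(y) = C3*exp(2^(1/6)*y) + (C1*sin(2^(1/6)*sqrt(3)*y/2) + C2*cos(2^(1/6)*sqrt(3)*y/2))*exp(-2^(1/6)*y/2)


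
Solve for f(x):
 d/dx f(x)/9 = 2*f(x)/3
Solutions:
 f(x) = C1*exp(6*x)


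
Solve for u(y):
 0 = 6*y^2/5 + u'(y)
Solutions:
 u(y) = C1 - 2*y^3/5


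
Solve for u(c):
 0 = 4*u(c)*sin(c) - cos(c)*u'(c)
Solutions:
 u(c) = C1/cos(c)^4


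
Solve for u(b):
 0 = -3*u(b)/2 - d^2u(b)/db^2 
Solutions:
 u(b) = C1*sin(sqrt(6)*b/2) + C2*cos(sqrt(6)*b/2)


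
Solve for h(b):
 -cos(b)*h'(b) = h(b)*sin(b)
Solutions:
 h(b) = C1*cos(b)


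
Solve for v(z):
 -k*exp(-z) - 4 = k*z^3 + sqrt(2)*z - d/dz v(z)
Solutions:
 v(z) = C1 + k*z^4/4 - k*exp(-z) + sqrt(2)*z^2/2 + 4*z


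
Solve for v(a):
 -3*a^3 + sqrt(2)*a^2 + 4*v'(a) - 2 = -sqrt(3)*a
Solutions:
 v(a) = C1 + 3*a^4/16 - sqrt(2)*a^3/12 - sqrt(3)*a^2/8 + a/2


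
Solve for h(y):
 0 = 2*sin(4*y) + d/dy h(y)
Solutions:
 h(y) = C1 + cos(4*y)/2


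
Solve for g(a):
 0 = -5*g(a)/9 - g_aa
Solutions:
 g(a) = C1*sin(sqrt(5)*a/3) + C2*cos(sqrt(5)*a/3)


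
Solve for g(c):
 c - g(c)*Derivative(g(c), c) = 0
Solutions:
 g(c) = -sqrt(C1 + c^2)
 g(c) = sqrt(C1 + c^2)


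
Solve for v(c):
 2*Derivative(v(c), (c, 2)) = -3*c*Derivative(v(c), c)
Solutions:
 v(c) = C1 + C2*erf(sqrt(3)*c/2)


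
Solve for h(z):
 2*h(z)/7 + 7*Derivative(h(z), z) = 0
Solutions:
 h(z) = C1*exp(-2*z/49)


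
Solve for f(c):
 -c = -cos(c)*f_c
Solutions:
 f(c) = C1 + Integral(c/cos(c), c)


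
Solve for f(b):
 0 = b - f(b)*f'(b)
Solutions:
 f(b) = -sqrt(C1 + b^2)
 f(b) = sqrt(C1 + b^2)


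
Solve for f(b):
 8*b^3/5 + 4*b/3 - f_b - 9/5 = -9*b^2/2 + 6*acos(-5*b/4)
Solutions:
 f(b) = C1 + 2*b^4/5 + 3*b^3/2 + 2*b^2/3 - 6*b*acos(-5*b/4) - 9*b/5 - 6*sqrt(16 - 25*b^2)/5


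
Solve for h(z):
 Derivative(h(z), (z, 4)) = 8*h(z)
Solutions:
 h(z) = C1*exp(-2^(3/4)*z) + C2*exp(2^(3/4)*z) + C3*sin(2^(3/4)*z) + C4*cos(2^(3/4)*z)


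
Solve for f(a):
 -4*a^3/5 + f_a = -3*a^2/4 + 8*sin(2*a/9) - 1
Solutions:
 f(a) = C1 + a^4/5 - a^3/4 - a - 36*cos(2*a/9)


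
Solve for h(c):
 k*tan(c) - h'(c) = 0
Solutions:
 h(c) = C1 - k*log(cos(c))


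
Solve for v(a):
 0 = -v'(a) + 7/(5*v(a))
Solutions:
 v(a) = -sqrt(C1 + 70*a)/5
 v(a) = sqrt(C1 + 70*a)/5


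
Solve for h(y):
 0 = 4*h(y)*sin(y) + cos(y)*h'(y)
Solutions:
 h(y) = C1*cos(y)^4


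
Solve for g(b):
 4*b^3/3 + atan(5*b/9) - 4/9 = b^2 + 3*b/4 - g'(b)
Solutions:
 g(b) = C1 - b^4/3 + b^3/3 + 3*b^2/8 - b*atan(5*b/9) + 4*b/9 + 9*log(25*b^2 + 81)/10


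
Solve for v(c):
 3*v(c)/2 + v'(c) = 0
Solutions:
 v(c) = C1*exp(-3*c/2)


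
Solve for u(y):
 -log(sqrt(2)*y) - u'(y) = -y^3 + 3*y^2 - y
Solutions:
 u(y) = C1 + y^4/4 - y^3 + y^2/2 - y*log(y) - y*log(2)/2 + y


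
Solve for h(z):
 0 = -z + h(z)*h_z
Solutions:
 h(z) = -sqrt(C1 + z^2)
 h(z) = sqrt(C1 + z^2)


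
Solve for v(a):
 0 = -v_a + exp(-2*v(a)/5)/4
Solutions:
 v(a) = 5*log(-sqrt(C1 + a)) - 5*log(10)/2
 v(a) = 5*log(C1 + a/10)/2


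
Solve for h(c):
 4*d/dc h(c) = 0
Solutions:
 h(c) = C1


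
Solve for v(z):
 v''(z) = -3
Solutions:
 v(z) = C1 + C2*z - 3*z^2/2


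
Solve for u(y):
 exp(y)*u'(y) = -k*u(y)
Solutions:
 u(y) = C1*exp(k*exp(-y))


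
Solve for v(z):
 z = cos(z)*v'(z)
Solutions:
 v(z) = C1 + Integral(z/cos(z), z)


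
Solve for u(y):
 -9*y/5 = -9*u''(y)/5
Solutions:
 u(y) = C1 + C2*y + y^3/6


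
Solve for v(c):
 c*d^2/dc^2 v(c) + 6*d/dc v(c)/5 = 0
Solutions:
 v(c) = C1 + C2/c^(1/5)


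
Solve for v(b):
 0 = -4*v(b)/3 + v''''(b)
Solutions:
 v(b) = C1*exp(-sqrt(2)*3^(3/4)*b/3) + C2*exp(sqrt(2)*3^(3/4)*b/3) + C3*sin(sqrt(2)*3^(3/4)*b/3) + C4*cos(sqrt(2)*3^(3/4)*b/3)


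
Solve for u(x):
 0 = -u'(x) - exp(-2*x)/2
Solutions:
 u(x) = C1 + exp(-2*x)/4


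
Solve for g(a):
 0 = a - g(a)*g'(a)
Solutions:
 g(a) = -sqrt(C1 + a^2)
 g(a) = sqrt(C1 + a^2)


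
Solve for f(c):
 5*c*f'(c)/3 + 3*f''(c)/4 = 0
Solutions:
 f(c) = C1 + C2*erf(sqrt(10)*c/3)


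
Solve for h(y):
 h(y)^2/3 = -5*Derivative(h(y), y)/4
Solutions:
 h(y) = 15/(C1 + 4*y)


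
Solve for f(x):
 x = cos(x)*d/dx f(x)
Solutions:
 f(x) = C1 + Integral(x/cos(x), x)


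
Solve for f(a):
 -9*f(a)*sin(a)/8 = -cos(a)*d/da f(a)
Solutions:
 f(a) = C1/cos(a)^(9/8)


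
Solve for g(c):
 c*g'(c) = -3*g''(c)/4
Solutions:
 g(c) = C1 + C2*erf(sqrt(6)*c/3)


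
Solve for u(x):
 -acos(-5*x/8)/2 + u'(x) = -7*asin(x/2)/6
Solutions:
 u(x) = C1 + x*acos(-5*x/8)/2 - 7*x*asin(x/2)/6 - 7*sqrt(4 - x^2)/6 + sqrt(64 - 25*x^2)/10


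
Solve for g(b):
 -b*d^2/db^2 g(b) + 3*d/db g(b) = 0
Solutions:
 g(b) = C1 + C2*b^4


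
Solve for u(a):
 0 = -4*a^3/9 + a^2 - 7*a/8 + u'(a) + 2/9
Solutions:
 u(a) = C1 + a^4/9 - a^3/3 + 7*a^2/16 - 2*a/9
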